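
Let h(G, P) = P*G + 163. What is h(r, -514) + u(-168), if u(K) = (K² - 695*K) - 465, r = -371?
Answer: 335376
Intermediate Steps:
u(K) = -465 + K² - 695*K
h(G, P) = 163 + G*P (h(G, P) = G*P + 163 = 163 + G*P)
h(r, -514) + u(-168) = (163 - 371*(-514)) + (-465 + (-168)² - 695*(-168)) = (163 + 190694) + (-465 + 28224 + 116760) = 190857 + 144519 = 335376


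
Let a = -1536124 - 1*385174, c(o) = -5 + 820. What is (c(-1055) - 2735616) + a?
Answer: -4656099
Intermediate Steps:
c(o) = 815
a = -1921298 (a = -1536124 - 385174 = -1921298)
(c(-1055) - 2735616) + a = (815 - 2735616) - 1921298 = -2734801 - 1921298 = -4656099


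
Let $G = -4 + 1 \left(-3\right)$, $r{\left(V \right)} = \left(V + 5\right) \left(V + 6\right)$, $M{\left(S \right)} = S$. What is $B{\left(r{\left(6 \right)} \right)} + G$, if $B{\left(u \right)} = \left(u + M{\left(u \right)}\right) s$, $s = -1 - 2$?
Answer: $-799$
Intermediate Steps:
$s = -3$ ($s = -1 - 2 = -3$)
$r{\left(V \right)} = \left(5 + V\right) \left(6 + V\right)$
$G = -7$ ($G = -4 - 3 = -7$)
$B{\left(u \right)} = - 6 u$ ($B{\left(u \right)} = \left(u + u\right) \left(-3\right) = 2 u \left(-3\right) = - 6 u$)
$B{\left(r{\left(6 \right)} \right)} + G = - 6 \left(30 + 6^{2} + 11 \cdot 6\right) - 7 = - 6 \left(30 + 36 + 66\right) - 7 = \left(-6\right) 132 - 7 = -792 - 7 = -799$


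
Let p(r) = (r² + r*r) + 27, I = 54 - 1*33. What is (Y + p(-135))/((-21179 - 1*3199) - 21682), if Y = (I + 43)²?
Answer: -40573/46060 ≈ -0.88087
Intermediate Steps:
I = 21 (I = 54 - 33 = 21)
Y = 4096 (Y = (21 + 43)² = 64² = 4096)
p(r) = 27 + 2*r² (p(r) = (r² + r²) + 27 = 2*r² + 27 = 27 + 2*r²)
(Y + p(-135))/((-21179 - 1*3199) - 21682) = (4096 + (27 + 2*(-135)²))/((-21179 - 1*3199) - 21682) = (4096 + (27 + 2*18225))/((-21179 - 3199) - 21682) = (4096 + (27 + 36450))/(-24378 - 21682) = (4096 + 36477)/(-46060) = 40573*(-1/46060) = -40573/46060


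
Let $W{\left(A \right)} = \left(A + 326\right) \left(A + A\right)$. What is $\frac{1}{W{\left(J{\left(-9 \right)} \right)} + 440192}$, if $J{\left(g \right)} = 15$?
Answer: $\frac{1}{450422} \approx 2.2201 \cdot 10^{-6}$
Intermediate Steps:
$W{\left(A \right)} = 2 A \left(326 + A\right)$ ($W{\left(A \right)} = \left(326 + A\right) 2 A = 2 A \left(326 + A\right)$)
$\frac{1}{W{\left(J{\left(-9 \right)} \right)} + 440192} = \frac{1}{2 \cdot 15 \left(326 + 15\right) + 440192} = \frac{1}{2 \cdot 15 \cdot 341 + 440192} = \frac{1}{10230 + 440192} = \frac{1}{450422}$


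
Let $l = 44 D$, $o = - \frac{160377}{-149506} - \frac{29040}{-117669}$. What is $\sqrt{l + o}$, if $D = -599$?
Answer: $\frac{i \sqrt{18495264039231680817374}}{837724834} \approx 162.34 i$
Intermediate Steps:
$o = \frac{1105383593}{837724834}$ ($o = \left(-160377\right) \left(- \frac{1}{149506}\right) - - \frac{9680}{39223} = \frac{22911}{21358} + \frac{9680}{39223} = \frac{1105383593}{837724834} \approx 1.3195$)
$l = -26356$ ($l = 44 \left(-599\right) = -26356$)
$\sqrt{l + o} = \sqrt{-26356 + \frac{1105383593}{837724834}} = \sqrt{- \frac{22077970341311}{837724834}} = \frac{i \sqrt{18495264039231680817374}}{837724834}$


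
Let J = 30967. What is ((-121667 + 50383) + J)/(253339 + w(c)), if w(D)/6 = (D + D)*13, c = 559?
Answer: -40317/340543 ≈ -0.11839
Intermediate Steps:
w(D) = 156*D (w(D) = 6*((D + D)*13) = 6*((2*D)*13) = 6*(26*D) = 156*D)
((-121667 + 50383) + J)/(253339 + w(c)) = ((-121667 + 50383) + 30967)/(253339 + 156*559) = (-71284 + 30967)/(253339 + 87204) = -40317/340543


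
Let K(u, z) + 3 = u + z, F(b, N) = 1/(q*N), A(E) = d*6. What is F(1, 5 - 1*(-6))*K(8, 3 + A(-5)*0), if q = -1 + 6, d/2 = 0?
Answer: 8/55 ≈ 0.14545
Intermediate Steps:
d = 0 (d = 2*0 = 0)
q = 5
A(E) = 0 (A(E) = 0*6 = 0)
F(b, N) = 1/(5*N)
K(u, z) = -3 + u + z (K(u, z) = -3 + (u + z) = -3 + u + z)
F(1, 5 - 1*(-6))*K(8, 3 + A(-5)*0) = (1/(5*(5 - 1*(-6))))*(-3 + 8 + (3 + 0*0)) = (1/(5*(5 + 6)))*(-3 + 8 + (3 + 0)) = ((⅕)/11)*(-3 + 8 + 3) = ((⅕)*(1/11))*8 = (1/55)*8 = 8/55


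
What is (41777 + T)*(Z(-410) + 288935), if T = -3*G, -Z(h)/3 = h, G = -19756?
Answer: 29319722425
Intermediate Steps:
Z(h) = -3*h
T = 59268 (T = -3*(-19756) = 59268)
(41777 + T)*(Z(-410) + 288935) = (41777 + 59268)*(-3*(-410) + 288935) = 101045*(1230 + 288935) = 101045*290165 = 29319722425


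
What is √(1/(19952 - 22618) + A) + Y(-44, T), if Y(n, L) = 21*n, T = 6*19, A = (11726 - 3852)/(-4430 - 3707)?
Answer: -924 + I*√455562876206482/21693242 ≈ -924.0 + 0.9839*I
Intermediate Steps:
A = -7874/8137 (A = 7874/(-8137) = 7874*(-1/8137) = -7874/8137 ≈ -0.96768)
T = 114
√(1/(19952 - 22618) + A) + Y(-44, T) = √(1/(19952 - 22618) - 7874/8137) + 21*(-44) = √(1/(-2666) - 7874/8137) - 924 = √(-1/2666 - 7874/8137) - 924 = √(-21000221/21693242) - 924 = I*√455562876206482/21693242 - 924 = -924 + I*√455562876206482/21693242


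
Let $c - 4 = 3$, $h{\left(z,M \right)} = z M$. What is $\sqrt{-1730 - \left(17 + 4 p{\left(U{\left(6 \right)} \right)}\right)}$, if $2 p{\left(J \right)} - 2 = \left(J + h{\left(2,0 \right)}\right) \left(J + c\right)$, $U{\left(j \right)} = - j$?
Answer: $i \sqrt{1739} \approx 41.701 i$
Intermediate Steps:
$h{\left(z,M \right)} = M z$
$c = 7$ ($c = 4 + 3 = 7$)
$p{\left(J \right)} = 1 + \frac{J \left(7 + J\right)}{2}$ ($p{\left(J \right)} = 1 + \frac{\left(J + 0 \cdot 2\right) \left(J + 7\right)}{2} = 1 + \frac{\left(J + 0\right) \left(7 + J\right)}{2} = 1 + \frac{J \left(7 + J\right)}{2}$)
$\sqrt{-1730 - \left(17 + 4 p{\left(U{\left(6 \right)} \right)}\right)} = \sqrt{-1730 - \left(17 + 4 \left(1 + \frac{\left(\left(-1\right) 6\right)^{2}}{2} + \frac{7 \left(\left(-1\right) 6\right)}{2}\right)\right)} = \sqrt{-1730 - \left(17 + 4 \left(1 + \frac{\left(-6\right)^{2}}{2} + \frac{7}{2} \left(-6\right)\right)\right)} = \sqrt{-1730 - \left(17 + 4 \left(1 + \frac{1}{2} \cdot 36 - 21\right)\right)} = \sqrt{-1730 - \left(17 + 4 \left(1 + 18 - 21\right)\right)} = \sqrt{-1730 - 9} = \sqrt{-1739} = i \sqrt{1739}$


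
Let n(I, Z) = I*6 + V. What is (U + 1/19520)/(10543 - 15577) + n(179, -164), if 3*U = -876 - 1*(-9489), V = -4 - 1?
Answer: 104987831999/98263680 ≈ 1068.4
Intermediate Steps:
V = -5
U = 2871 (U = (-876 - 1*(-9489))/3 = (-876 + 9489)/3 = (⅓)*8613 = 2871)
n(I, Z) = -5 + 6*I (n(I, Z) = I*6 - 5 = 6*I - 5 = -5 + 6*I)
(U + 1/19520)/(10543 - 15577) + n(179, -164) = (2871 + 1/19520)/(10543 - 15577) + (-5 + 6*179) = (2871 + 1/19520)/(-5034) + (-5 + 1074) = (56041921/19520)*(-1/5034) + 1069 = -56041921/98263680 + 1069 = 104987831999/98263680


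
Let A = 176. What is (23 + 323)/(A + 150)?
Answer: 173/163 ≈ 1.0613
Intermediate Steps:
(23 + 323)/(A + 150) = (23 + 323)/(176 + 150) = 346/326 = 346*(1/326) = 173/163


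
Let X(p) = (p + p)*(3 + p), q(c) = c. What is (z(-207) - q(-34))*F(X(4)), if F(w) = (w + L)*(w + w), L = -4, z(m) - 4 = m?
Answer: -984256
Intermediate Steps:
z(m) = 4 + m
X(p) = 2*p*(3 + p) (X(p) = (2*p)*(3 + p) = 2*p*(3 + p))
F(w) = 2*w*(-4 + w) (F(w) = (w - 4)*(w + w) = (-4 + w)*(2*w) = 2*w*(-4 + w))
(z(-207) - q(-34))*F(X(4)) = ((4 - 207) - 1*(-34))*(2*(2*4*(3 + 4))*(-4 + 2*4*(3 + 4))) = (-203 + 34)*(2*(2*4*7)*(-4 + 2*4*7)) = -338*56*(-4 + 56) = -338*56*52 = -169*5824 = -984256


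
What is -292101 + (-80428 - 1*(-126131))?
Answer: -246398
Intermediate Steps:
-292101 + (-80428 - 1*(-126131)) = -292101 + (-80428 + 126131) = -292101 + 45703 = -246398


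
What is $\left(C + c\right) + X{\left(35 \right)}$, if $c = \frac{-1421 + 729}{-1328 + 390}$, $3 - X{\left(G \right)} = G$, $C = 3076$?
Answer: $\frac{1427982}{469} \approx 3044.7$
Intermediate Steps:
$X{\left(G \right)} = 3 - G$
$c = \frac{346}{469}$ ($c = - \frac{692}{-938} = \left(-692\right) \left(- \frac{1}{938}\right) = \frac{346}{469} \approx 0.73774$)
$\left(C + c\right) + X{\left(35 \right)} = \left(3076 + \frac{346}{469}\right) + \left(3 - 35\right) = \frac{1442990}{469} + \left(3 - 35\right) = \frac{1442990}{469} - 32 = \frac{1427982}{469}$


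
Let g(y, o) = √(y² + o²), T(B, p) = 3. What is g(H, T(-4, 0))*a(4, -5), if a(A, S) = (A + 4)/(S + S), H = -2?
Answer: -4*√13/5 ≈ -2.8844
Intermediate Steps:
g(y, o) = √(o² + y²)
a(A, S) = (4 + A)/(2*S) (a(A, S) = (4 + A)/((2*S)) = (4 + A)*(1/(2*S)) = (4 + A)/(2*S))
g(H, T(-4, 0))*a(4, -5) = √(3² + (-2)²)*((½)*(4 + 4)/(-5)) = √(9 + 4)*((½)*(-⅕)*8) = √13*(-⅘) = -4*√13/5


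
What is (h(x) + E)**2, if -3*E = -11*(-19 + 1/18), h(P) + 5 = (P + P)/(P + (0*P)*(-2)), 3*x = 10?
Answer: 15311569/2916 ≈ 5250.9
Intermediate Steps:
x = 10/3 (x = (1/3)*10 = 10/3 ≈ 3.3333)
h(P) = -3 (h(P) = -5 + (P + P)/(P + (0*P)*(-2)) = -5 + (2*P)/(P + 0*(-2)) = -5 + (2*P)/(P + 0) = -5 + (2*P)/P = -5 + 2 = -3)
E = -3751/54 (E = -(-11)*(-19 + 1/18)/3 = -(-11)*(-341)/(3*18) = -1/3*3751/18 = -3751/54 ≈ -69.463)
(h(x) + E)**2 = (-3 - 3751/54)**2 = (-3913/54)**2 = 15311569/2916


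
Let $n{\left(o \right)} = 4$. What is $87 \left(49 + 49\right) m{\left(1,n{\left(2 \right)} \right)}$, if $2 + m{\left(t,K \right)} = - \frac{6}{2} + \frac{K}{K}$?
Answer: $-34104$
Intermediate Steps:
$m{\left(t,K \right)} = -4$ ($m{\left(t,K \right)} = -2 + \left(- \frac{6}{2} + \frac{K}{K}\right) = -2 + \left(\left(-6\right) \frac{1}{2} + 1\right) = -2 + \left(-3 + 1\right) = -2 - 2 = -4$)
$87 \left(49 + 49\right) m{\left(1,n{\left(2 \right)} \right)} = 87 \left(49 + 49\right) \left(-4\right) = 87 \cdot 98 \left(-4\right) = 8526 \left(-4\right) = -34104$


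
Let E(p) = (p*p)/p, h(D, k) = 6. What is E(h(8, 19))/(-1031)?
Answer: -6/1031 ≈ -0.0058196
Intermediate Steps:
E(p) = p (E(p) = p²/p = p)
E(h(8, 19))/(-1031) = 6/(-1031) = 6*(-1/1031) = -6/1031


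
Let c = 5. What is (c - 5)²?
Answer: 0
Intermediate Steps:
(c - 5)² = (5 - 5)² = 0² = 0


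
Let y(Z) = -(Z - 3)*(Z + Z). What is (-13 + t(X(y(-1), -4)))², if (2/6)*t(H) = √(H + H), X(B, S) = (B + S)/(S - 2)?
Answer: 49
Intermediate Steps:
y(Z) = -2*Z*(-3 + Z) (y(Z) = -(-3 + Z)*2*Z = -2*Z*(-3 + Z))
X(B, S) = (B + S)/(-2 + S)
t(H) = 3*√2*√H (t(H) = 3*√(H + H) = 3*√(2*H) = 3*(√2*√H) = 3*√2*√H)
(-13 + t(X(y(-1), -4)))² = (-13 + 3*√2*√((2*(-1)*(3 - 1*(-1)) - 4)/(-2 - 4)))² = (-13 + 3*√2*√((2*(-1)*(3 + 1) - 4)/(-6)))² = (-13 + 3*√2*√(-(2*(-1)*4 - 4)/6))² = (-13 + 3*√2*√(-(-8 - 4)/6))² = (-13 + 3*√2*√(-⅙*(-12)))² = (-13 + 3*√2*√2)² = (-13 + 6)² = (-7)² = 49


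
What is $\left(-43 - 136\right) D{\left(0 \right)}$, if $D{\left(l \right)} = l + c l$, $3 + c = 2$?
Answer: $0$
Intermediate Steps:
$c = -1$ ($c = -3 + 2 = -1$)
$D{\left(l \right)} = 0$ ($D{\left(l \right)} = l - l = 0$)
$\left(-43 - 136\right) D{\left(0 \right)} = \left(-43 - 136\right) 0 = \left(-179\right) 0 = 0$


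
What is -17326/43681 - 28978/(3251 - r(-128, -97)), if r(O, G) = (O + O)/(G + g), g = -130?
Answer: -300115634132/32224391001 ≈ -9.3133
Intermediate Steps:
r(O, G) = 2*O/(-130 + G) (r(O, G) = (O + O)/(G - 130) = (2*O)/(-130 + G) = 2*O/(-130 + G))
-17326/43681 - 28978/(3251 - r(-128, -97)) = -17326/43681 - 28978/(3251 - 2*(-128)/(-130 - 97)) = -17326*1/43681 - 28978/(3251 - 2*(-128)/(-227)) = -17326/43681 - 28978/(3251 - 2*(-128)*(-1)/227) = -17326/43681 - 28978/(3251 - 1*256/227) = -17326/43681 - 28978/(3251 - 256/227) = -17326/43681 - 28978/737721/227 = -17326/43681 - 28978*227/737721 = -17326/43681 - 6578006/737721 = -300115634132/32224391001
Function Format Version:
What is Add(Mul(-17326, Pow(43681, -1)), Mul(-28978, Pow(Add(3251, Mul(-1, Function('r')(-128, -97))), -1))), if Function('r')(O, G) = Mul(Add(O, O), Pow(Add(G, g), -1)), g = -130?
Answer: Rational(-300115634132, 32224391001) ≈ -9.3133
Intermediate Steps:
Function('r')(O, G) = Mul(2, O, Pow(Add(-130, G), -1)) (Function('r')(O, G) = Mul(Add(O, O), Pow(Add(G, -130), -1)) = Mul(Mul(2, O), Pow(Add(-130, G), -1)) = Mul(2, O, Pow(Add(-130, G), -1)))
Add(Mul(-17326, Pow(43681, -1)), Mul(-28978, Pow(Add(3251, Mul(-1, Function('r')(-128, -97))), -1))) = Add(Mul(-17326, Pow(43681, -1)), Mul(-28978, Pow(Add(3251, Mul(-1, Mul(2, -128, Pow(Add(-130, -97), -1)))), -1))) = Add(Mul(-17326, Rational(1, 43681)), Mul(-28978, Pow(Add(3251, Mul(-1, Mul(2, -128, Pow(-227, -1)))), -1))) = Add(Rational(-17326, 43681), Mul(-28978, Pow(Add(3251, Mul(-1, Mul(2, -128, Rational(-1, 227)))), -1))) = Add(Rational(-17326, 43681), Mul(-28978, Pow(Add(3251, Mul(-1, Rational(256, 227))), -1))) = Add(Rational(-17326, 43681), Mul(-28978, Pow(Add(3251, Rational(-256, 227)), -1))) = Add(Rational(-17326, 43681), Mul(-28978, Pow(Rational(737721, 227), -1))) = Add(Rational(-17326, 43681), Mul(-28978, Rational(227, 737721))) = Add(Rational(-17326, 43681), Rational(-6578006, 737721)) = Rational(-300115634132, 32224391001)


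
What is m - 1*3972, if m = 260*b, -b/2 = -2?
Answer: -2932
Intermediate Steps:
b = 4 (b = -2*(-2) = 4)
m = 1040 (m = 260*4 = 1040)
m - 1*3972 = 1040 - 1*3972 = 1040 - 3972 = -2932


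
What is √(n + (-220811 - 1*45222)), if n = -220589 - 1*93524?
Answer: I*√580146 ≈ 761.67*I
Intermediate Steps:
n = -314113 (n = -220589 - 93524 = -314113)
√(n + (-220811 - 1*45222)) = √(-314113 + (-220811 - 1*45222)) = √(-314113 + (-220811 - 45222)) = √(-314113 - 266033) = √(-580146) = I*√580146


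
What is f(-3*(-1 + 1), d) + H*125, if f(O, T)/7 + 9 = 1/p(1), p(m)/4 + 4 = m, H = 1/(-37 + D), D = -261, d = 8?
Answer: -114437/1788 ≈ -64.003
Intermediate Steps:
H = -1/298 (H = 1/(-37 - 261) = 1/(-298) = -1/298 ≈ -0.0033557)
p(m) = -16 + 4*m
f(O, T) = -763/12 (f(O, T) = -63 + 7/(-16 + 4*1) = -63 + 7/(-16 + 4) = -63 + 7/(-12) = -63 + 7*(-1/12) = -63 - 7/12 = -763/12)
f(-3*(-1 + 1), d) + H*125 = -763/12 - 1/298*125 = -763/12 - 125/298 = -114437/1788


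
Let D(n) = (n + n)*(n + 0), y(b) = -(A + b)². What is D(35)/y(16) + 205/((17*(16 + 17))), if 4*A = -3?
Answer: -21228395/2087481 ≈ -10.169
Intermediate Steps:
A = -¾ (A = (¼)*(-3) = -¾ ≈ -0.75000)
y(b) = -(-¾ + b)²
D(n) = 2*n² (D(n) = (2*n)*n = 2*n²)
D(35)/y(16) + 205/((17*(16 + 17))) = (2*35²)/((-(-3 + 4*16)²/16)) + 205/((17*(16 + 17))) = (2*1225)/((-(-3 + 64)²/16)) + 205/((17*33)) = 2450/((-1/16*61²)) + 205/561 = 2450/((-1/16*3721)) + 205*(1/561) = 2450/(-3721/16) + 205/561 = 2450*(-16/3721) + 205/561 = -39200/3721 + 205/561 = -21228395/2087481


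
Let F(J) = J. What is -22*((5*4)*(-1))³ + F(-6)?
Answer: 175994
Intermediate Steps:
-22*((5*4)*(-1))³ + F(-6) = -22*((5*4)*(-1))³ - 6 = -22*(20*(-1))³ - 6 = -22*(-20)³ - 6 = -22*(-8000) - 6 = 176000 - 6 = 175994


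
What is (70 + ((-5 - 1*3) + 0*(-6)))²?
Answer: 3844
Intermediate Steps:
(70 + ((-5 - 1*3) + 0*(-6)))² = (70 + ((-5 - 3) + 0))² = (70 + (-8 + 0))² = (70 - 8)² = 62² = 3844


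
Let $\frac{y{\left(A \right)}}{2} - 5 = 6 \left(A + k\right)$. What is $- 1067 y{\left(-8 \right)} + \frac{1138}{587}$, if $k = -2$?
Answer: $\frac{68897328}{587} \approx 1.1737 \cdot 10^{5}$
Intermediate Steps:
$y{\left(A \right)} = -14 + 12 A$ ($y{\left(A \right)} = 10 + 2 \cdot 6 \left(A - 2\right) = 10 + 2 \cdot 6 \left(-2 + A\right) = 10 + 2 \left(-12 + 6 A\right) = 10 + \left(-24 + 12 A\right) = -14 + 12 A$)
$- 1067 y{\left(-8 \right)} + \frac{1138}{587} = - 1067 \left(-14 + 12 \left(-8\right)\right) + \frac{1138}{587} = - 1067 \left(-14 - 96\right) + 1138 \cdot \frac{1}{587} = \left(-1067\right) \left(-110\right) + \frac{1138}{587} = 117370 + \frac{1138}{587} = \frac{68897328}{587}$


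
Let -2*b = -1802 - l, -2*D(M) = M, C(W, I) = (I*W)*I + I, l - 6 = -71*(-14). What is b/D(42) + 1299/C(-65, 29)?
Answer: -8508035/127484 ≈ -66.738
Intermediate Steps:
l = 1000 (l = 6 - 71*(-14) = 6 + 994 = 1000)
C(W, I) = I + W*I² (C(W, I) = W*I² + I = I + W*I²)
D(M) = -M/2
b = 1401 (b = -(-1802 - 1*1000)/2 = -(-1802 - 1000)/2 = -½*(-2802) = 1401)
b/D(42) + 1299/C(-65, 29) = 1401/((-½*42)) + 1299/((29*(1 + 29*(-65)))) = 1401/(-21) + 1299/((29*(1 - 1885))) = 1401*(-1/21) + 1299/((29*(-1884))) = -467/7 + 1299/(-54636) = -467/7 + 1299*(-1/54636) = -467/7 - 433/18212 = -8508035/127484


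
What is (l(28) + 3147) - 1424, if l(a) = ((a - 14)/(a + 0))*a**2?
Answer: 2115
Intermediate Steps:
l(a) = a*(-14 + a) (l(a) = ((-14 + a)/a)*a**2 = a*(-14 + a))
(l(28) + 3147) - 1424 = (28*(-14 + 28) + 3147) - 1424 = (28*14 + 3147) - 1424 = (392 + 3147) - 1424 = 3539 - 1424 = 2115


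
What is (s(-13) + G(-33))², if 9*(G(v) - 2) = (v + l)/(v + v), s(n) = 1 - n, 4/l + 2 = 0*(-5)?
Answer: 90992521/352836 ≈ 257.89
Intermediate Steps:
l = -2 (l = 4/(-2 + 0*(-5)) = 4/(-2 + 0) = 4/(-2) = 4*(-½) = -2)
G(v) = 2 + (-2 + v)/(18*v) (G(v) = 2 + ((v - 2)/(v + v))/9 = 2 + ((-2 + v)/((2*v)))/9 = 2 + ((-2 + v)*(1/(2*v)))/9 = 2 + ((-2 + v)/(2*v))/9 = 2 + (-2 + v)/(18*v))
(s(-13) + G(-33))² = ((1 - 1*(-13)) + (1/18)*(-2 + 37*(-33))/(-33))² = ((1 + 13) + (1/18)*(-1/33)*(-2 - 1221))² = (14 + (1/18)*(-1/33)*(-1223))² = (14 + 1223/594)² = (9539/594)² = 90992521/352836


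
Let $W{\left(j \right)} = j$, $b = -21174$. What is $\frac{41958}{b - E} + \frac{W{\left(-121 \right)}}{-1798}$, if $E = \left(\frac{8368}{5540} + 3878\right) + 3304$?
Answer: $- \frac{3561884891}{2522025832} \approx -1.4123$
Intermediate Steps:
$E = \frac{9949162}{1385}$ ($E = \left(8368 \cdot \frac{1}{5540} + 3878\right) + 3304 = \left(\frac{2092}{1385} + 3878\right) + 3304 = \frac{5373122}{1385} + 3304 = \frac{9949162}{1385} \approx 7183.5$)
$\frac{41958}{b - E} + \frac{W{\left(-121 \right)}}{-1798} = \frac{41958}{-21174 - \frac{9949162}{1385}} - \frac{121}{-1798} = \frac{41958}{-21174 - \frac{9949162}{1385}} - - \frac{121}{1798} = \frac{41958}{- \frac{39275152}{1385}} + \frac{121}{1798} = 41958 \left(- \frac{1385}{39275152}\right) + \frac{121}{1798} = - \frac{4150845}{2805368} + \frac{121}{1798} = - \frac{3561884891}{2522025832}$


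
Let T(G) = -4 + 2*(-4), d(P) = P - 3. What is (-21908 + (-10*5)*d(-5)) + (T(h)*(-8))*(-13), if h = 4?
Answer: -22756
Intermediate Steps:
d(P) = -3 + P
T(G) = -12 (T(G) = -4 - 8 = -12)
(-21908 + (-10*5)*d(-5)) + (T(h)*(-8))*(-13) = (-21908 + (-10*5)*(-3 - 5)) - 12*(-8)*(-13) = (-21908 - 50*(-8)) + 96*(-13) = (-21908 + 400) - 1248 = -21508 - 1248 = -22756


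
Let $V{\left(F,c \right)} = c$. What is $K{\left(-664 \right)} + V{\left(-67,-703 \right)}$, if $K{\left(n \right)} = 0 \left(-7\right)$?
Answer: $-703$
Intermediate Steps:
$K{\left(n \right)} = 0$
$K{\left(-664 \right)} + V{\left(-67,-703 \right)} = 0 - 703 = -703$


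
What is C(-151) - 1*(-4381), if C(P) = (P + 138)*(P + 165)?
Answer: 4199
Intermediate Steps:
C(P) = (138 + P)*(165 + P)
C(-151) - 1*(-4381) = (22770 + (-151)**2 + 303*(-151)) - 1*(-4381) = (22770 + 22801 - 45753) + 4381 = -182 + 4381 = 4199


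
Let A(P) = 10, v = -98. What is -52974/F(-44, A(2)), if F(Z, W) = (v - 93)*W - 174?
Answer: 26487/1042 ≈ 25.419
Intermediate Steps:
F(Z, W) = -174 - 191*W (F(Z, W) = (-98 - 93)*W - 174 = -191*W - 174 = -174 - 191*W)
-52974/F(-44, A(2)) = -52974/(-174 - 191*10) = -52974/(-174 - 1910) = -52974/(-2084) = -52974*(-1/2084) = 26487/1042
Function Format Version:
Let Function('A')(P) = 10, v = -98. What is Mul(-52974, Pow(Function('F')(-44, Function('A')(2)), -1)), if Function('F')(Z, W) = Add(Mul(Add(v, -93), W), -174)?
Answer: Rational(26487, 1042) ≈ 25.419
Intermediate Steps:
Function('F')(Z, W) = Add(-174, Mul(-191, W)) (Function('F')(Z, W) = Add(Mul(Add(-98, -93), W), -174) = Add(Mul(-191, W), -174) = Add(-174, Mul(-191, W)))
Mul(-52974, Pow(Function('F')(-44, Function('A')(2)), -1)) = Mul(-52974, Pow(Add(-174, Mul(-191, 10)), -1)) = Mul(-52974, Pow(Add(-174, -1910), -1)) = Mul(-52974, Pow(-2084, -1)) = Mul(-52974, Rational(-1, 2084)) = Rational(26487, 1042)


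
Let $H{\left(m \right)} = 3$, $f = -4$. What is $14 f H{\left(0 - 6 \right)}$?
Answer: $-168$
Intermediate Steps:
$14 f H{\left(0 - 6 \right)} = 14 \left(-4\right) 3 = \left(-56\right) 3 = -168$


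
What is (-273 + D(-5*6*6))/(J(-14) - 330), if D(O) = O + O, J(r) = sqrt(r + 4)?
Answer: 20889/10891 + 633*I*sqrt(10)/108910 ≈ 1.918 + 0.01838*I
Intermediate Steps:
J(r) = sqrt(4 + r)
D(O) = 2*O
(-273 + D(-5*6*6))/(J(-14) - 330) = (-273 + 2*(-5*6*6))/(sqrt(4 - 14) - 330) = (-273 + 2*(-30*6))/(sqrt(-10) - 330) = (-273 + 2*(-180))/(I*sqrt(10) - 330) = (-273 - 360)/(-330 + I*sqrt(10)) = -633/(-330 + I*sqrt(10))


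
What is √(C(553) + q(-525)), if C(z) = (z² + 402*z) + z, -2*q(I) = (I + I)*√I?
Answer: √(528668 + 2625*I*√21) ≈ 727.14 + 8.272*I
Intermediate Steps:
q(I) = -I^(3/2) (q(I) = -(I + I)*√I/2 = -2*I*√I/2 = -I^(3/2))
C(z) = z² + 403*z
√(C(553) + q(-525)) = √(553*(403 + 553) - (-525)^(3/2)) = √(553*956 - (-2625)*I*√21) = √(528668 + 2625*I*√21)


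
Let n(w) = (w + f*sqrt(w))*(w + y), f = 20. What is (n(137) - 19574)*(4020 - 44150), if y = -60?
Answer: 362173250 - 61800200*sqrt(137) ≈ -3.6118e+8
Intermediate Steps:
n(w) = (-60 + w)*(w + 20*sqrt(w)) (n(w) = (w + 20*sqrt(w))*(w - 60) = (w + 20*sqrt(w))*(-60 + w) = (-60 + w)*(w + 20*sqrt(w)))
(n(137) - 19574)*(4020 - 44150) = ((137**2 - 1200*sqrt(137) - 60*137 + 20*137**(3/2)) - 19574)*(4020 - 44150) = ((18769 - 1200*sqrt(137) - 8220 + 20*(137*sqrt(137))) - 19574)*(-40130) = ((18769 - 1200*sqrt(137) - 8220 + 2740*sqrt(137)) - 19574)*(-40130) = ((10549 + 1540*sqrt(137)) - 19574)*(-40130) = (-9025 + 1540*sqrt(137))*(-40130) = 362173250 - 61800200*sqrt(137)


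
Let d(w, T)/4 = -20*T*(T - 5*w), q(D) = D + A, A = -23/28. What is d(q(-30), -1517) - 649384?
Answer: -1162350428/7 ≈ -1.6605e+8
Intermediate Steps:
A = -23/28 (A = -23*1/28 = -23/28 ≈ -0.82143)
q(D) = -23/28 + D (q(D) = D - 23/28 = -23/28 + D)
d(w, T) = -80*T*(T - 5*w) (d(w, T) = 4*(-20*T*(T - 5*w)) = -80*T*(T - 5*w))
d(q(-30), -1517) - 649384 = 80*(-1517)*(-1*(-1517) + 5*(-23/28 - 30)) - 649384 = 80*(-1517)*(1517 + 5*(-863/28)) - 649384 = 80*(-1517)*(1517 - 4315/28) - 649384 = 80*(-1517)*(38161/28) - 649384 = -1157804740/7 - 649384 = -1162350428/7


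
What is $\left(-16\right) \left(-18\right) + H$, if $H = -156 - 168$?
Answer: $-36$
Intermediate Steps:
$H = -324$ ($H = -156 - 168 = -324$)
$\left(-16\right) \left(-18\right) + H = \left(-16\right) \left(-18\right) - 324 = 288 - 324 = -36$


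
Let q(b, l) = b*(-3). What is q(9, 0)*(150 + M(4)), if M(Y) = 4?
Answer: -4158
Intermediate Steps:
q(b, l) = -3*b
q(9, 0)*(150 + M(4)) = (-3*9)*(150 + 4) = -27*154 = -4158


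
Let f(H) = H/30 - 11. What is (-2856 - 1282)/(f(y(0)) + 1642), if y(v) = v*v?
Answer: -4138/1631 ≈ -2.5371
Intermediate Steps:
y(v) = v²
f(H) = -11 + H/30 (f(H) = H*(1/30) - 11 = H/30 - 11 = -11 + H/30)
(-2856 - 1282)/(f(y(0)) + 1642) = (-2856 - 1282)/((-11 + (1/30)*0²) + 1642) = -4138/((-11 + (1/30)*0) + 1642) = -4138/((-11 + 0) + 1642) = -4138/(-11 + 1642) = -4138/1631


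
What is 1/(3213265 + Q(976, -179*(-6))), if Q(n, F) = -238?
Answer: 1/3213027 ≈ 3.1123e-7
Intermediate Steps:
1/(3213265 + Q(976, -179*(-6))) = 1/(3213265 - 238) = 1/3213027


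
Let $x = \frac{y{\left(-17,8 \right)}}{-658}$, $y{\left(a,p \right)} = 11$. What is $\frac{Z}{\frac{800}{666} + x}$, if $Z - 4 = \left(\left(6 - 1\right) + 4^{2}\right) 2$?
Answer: $\frac{10079244}{259537} \approx 38.835$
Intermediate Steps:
$x = - \frac{11}{658}$ ($x = \frac{11}{-658} = 11 \left(- \frac{1}{658}\right) = - \frac{11}{658} \approx -0.016717$)
$Z = 46$ ($Z = 4 + \left(\left(6 - 1\right) + 4^{2}\right) 2 = 4 + \left(5 + 16\right) 2 = 4 + 21 \cdot 2 = 4 + 42 = 46$)
$\frac{Z}{\frac{800}{666} + x} = \frac{46}{\frac{800}{666} - \frac{11}{658}} = \frac{46}{800 \cdot \frac{1}{666} - \frac{11}{658}} = \frac{46}{\frac{400}{333} - \frac{11}{658}} = \frac{46}{\frac{259537}{219114}} = 46 \cdot \frac{219114}{259537} = \frac{10079244}{259537}$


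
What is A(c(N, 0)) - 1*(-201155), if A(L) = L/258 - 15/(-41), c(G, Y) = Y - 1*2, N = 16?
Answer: 1063910689/5289 ≈ 2.0116e+5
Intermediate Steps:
c(G, Y) = -2 + Y (c(G, Y) = Y - 2 = -2 + Y)
A(L) = 15/41 + L/258 (A(L) = L*(1/258) - 15*(-1/41) = L/258 + 15/41 = 15/41 + L/258)
A(c(N, 0)) - 1*(-201155) = (15/41 + (-2 + 0)/258) - 1*(-201155) = (15/41 + (1/258)*(-2)) + 201155 = (15/41 - 1/129) + 201155 = 1894/5289 + 201155 = 1063910689/5289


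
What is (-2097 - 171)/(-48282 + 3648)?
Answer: 378/7439 ≈ 0.050813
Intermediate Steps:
(-2097 - 171)/(-48282 + 3648) = -2268/(-44634) = -2268*(-1/44634) = 378/7439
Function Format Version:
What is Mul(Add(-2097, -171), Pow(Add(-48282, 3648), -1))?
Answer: Rational(378, 7439) ≈ 0.050813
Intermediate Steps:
Mul(Add(-2097, -171), Pow(Add(-48282, 3648), -1)) = Mul(-2268, Pow(-44634, -1)) = Mul(-2268, Rational(-1, 44634)) = Rational(378, 7439)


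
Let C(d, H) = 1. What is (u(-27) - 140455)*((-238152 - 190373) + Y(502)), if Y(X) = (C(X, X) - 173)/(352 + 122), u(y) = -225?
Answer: 14287532687480/237 ≈ 6.0285e+10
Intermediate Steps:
Y(X) = -86/237 (Y(X) = (1 - 173)/(352 + 122) = -172/474 = -172*1/474 = -86/237)
(u(-27) - 140455)*((-238152 - 190373) + Y(502)) = (-225 - 140455)*((-238152 - 190373) - 86/237) = -140680*(-428525 - 86/237) = -140680*(-101560511/237) = 14287532687480/237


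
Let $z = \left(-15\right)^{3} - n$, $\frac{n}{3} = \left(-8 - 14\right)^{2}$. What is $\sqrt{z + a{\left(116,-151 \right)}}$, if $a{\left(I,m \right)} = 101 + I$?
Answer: $i \sqrt{4610} \approx 67.897 i$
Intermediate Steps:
$n = 1452$ ($n = 3 \left(-8 - 14\right)^{2} = 3 \left(-22\right)^{2} = 3 \cdot 484 = 1452$)
$z = -4827$ ($z = \left(-15\right)^{3} - 1452 = -3375 - 1452 = -4827$)
$\sqrt{z + a{\left(116,-151 \right)}} = \sqrt{-4827 + \left(101 + 116\right)} = \sqrt{-4827 + 217} = \sqrt{-4610} = i \sqrt{4610}$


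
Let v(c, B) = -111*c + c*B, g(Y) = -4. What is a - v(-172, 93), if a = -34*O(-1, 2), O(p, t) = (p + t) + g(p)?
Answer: -2994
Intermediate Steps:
O(p, t) = -4 + p + t (O(p, t) = (p + t) - 4 = -4 + p + t)
v(c, B) = -111*c + B*c
a = 102 (a = -34*(-4 - 1 + 2) = -34*(-3) = 102)
a - v(-172, 93) = 102 - (-172)*(-111 + 93) = 102 - (-172)*(-18) = 102 - 1*3096 = 102 - 3096 = -2994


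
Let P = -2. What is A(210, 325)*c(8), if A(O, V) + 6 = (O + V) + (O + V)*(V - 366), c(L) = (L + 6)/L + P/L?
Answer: -32109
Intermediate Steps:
c(L) = -2/L + (6 + L)/L (c(L) = (L + 6)/L - 2/L = (6 + L)/L - 2/L = -2/L + (6 + L)/L)
A(O, V) = -6 + O + V + (-366 + V)*(O + V) (A(O, V) = -6 + ((O + V) + (O + V)*(V - 366)) = -6 + ((O + V) + (O + V)*(-366 + V)) = -6 + ((O + V) + (-366 + V)*(O + V)) = -6 + (O + V + (-366 + V)*(O + V)) = -6 + O + V + (-366 + V)*(O + V))
A(210, 325)*c(8) = (-6 + 325² - 365*210 - 365*325 + 210*325)*((4 + 8)/8) = (-6 + 105625 - 76650 - 118625 + 68250)*((⅛)*12) = -21406*3/2 = -32109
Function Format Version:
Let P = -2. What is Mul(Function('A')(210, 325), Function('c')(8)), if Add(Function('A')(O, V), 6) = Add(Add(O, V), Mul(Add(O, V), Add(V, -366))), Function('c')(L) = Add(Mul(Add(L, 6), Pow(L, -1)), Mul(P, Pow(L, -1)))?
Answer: -32109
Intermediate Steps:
Function('c')(L) = Add(Mul(-2, Pow(L, -1)), Mul(Pow(L, -1), Add(6, L))) (Function('c')(L) = Add(Mul(Add(L, 6), Pow(L, -1)), Mul(-2, Pow(L, -1))) = Add(Mul(Add(6, L), Pow(L, -1)), Mul(-2, Pow(L, -1))) = Add(Mul(Pow(L, -1), Add(6, L)), Mul(-2, Pow(L, -1))) = Add(Mul(-2, Pow(L, -1)), Mul(Pow(L, -1), Add(6, L))))
Function('A')(O, V) = Add(-6, O, V, Mul(Add(-366, V), Add(O, V))) (Function('A')(O, V) = Add(-6, Add(Add(O, V), Mul(Add(O, V), Add(V, -366)))) = Add(-6, Add(Add(O, V), Mul(Add(O, V), Add(-366, V)))) = Add(-6, Add(Add(O, V), Mul(Add(-366, V), Add(O, V)))) = Add(-6, Add(O, V, Mul(Add(-366, V), Add(O, V)))) = Add(-6, O, V, Mul(Add(-366, V), Add(O, V))))
Mul(Function('A')(210, 325), Function('c')(8)) = Mul(Add(-6, Pow(325, 2), Mul(-365, 210), Mul(-365, 325), Mul(210, 325)), Mul(Pow(8, -1), Add(4, 8))) = Mul(Add(-6, 105625, -76650, -118625, 68250), Mul(Rational(1, 8), 12)) = Mul(-21406, Rational(3, 2)) = -32109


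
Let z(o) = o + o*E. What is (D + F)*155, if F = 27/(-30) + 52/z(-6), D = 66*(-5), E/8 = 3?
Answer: -1540297/30 ≈ -51343.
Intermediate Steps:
E = 24 (E = 8*3 = 24)
z(o) = 25*o (z(o) = o + o*24 = o + 24*o = 25*o)
D = -330
F = -187/150 (F = 27/(-30) + 52/((25*(-6))) = 27*(-1/30) + 52/(-150) = -9/10 + 52*(-1/150) = -9/10 - 26/75 = -187/150 ≈ -1.2467)
(D + F)*155 = (-330 - 187/150)*155 = -49687/150*155 = -1540297/30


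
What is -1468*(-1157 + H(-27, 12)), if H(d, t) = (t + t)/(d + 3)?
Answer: 1699944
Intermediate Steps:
H(d, t) = 2*t/(3 + d) (H(d, t) = (2*t)/(3 + d) = 2*t/(3 + d))
-1468*(-1157 + H(-27, 12)) = -1468*(-1157 + 2*12/(3 - 27)) = -1468*(-1157 + 2*12/(-24)) = -1468*(-1157 + 2*12*(-1/24)) = -1468*(-1157 - 1) = -1468*(-1158) = 1699944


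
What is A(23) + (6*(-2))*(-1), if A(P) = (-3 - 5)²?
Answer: 76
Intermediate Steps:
A(P) = 64 (A(P) = (-8)² = 64)
A(23) + (6*(-2))*(-1) = 64 + (6*(-2))*(-1) = 64 - 12*(-1) = 64 + 12 = 76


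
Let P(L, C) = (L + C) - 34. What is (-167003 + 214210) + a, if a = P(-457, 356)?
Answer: 47072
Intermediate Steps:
P(L, C) = -34 + C + L (P(L, C) = (C + L) - 34 = -34 + C + L)
a = -135 (a = -34 + 356 - 457 = -135)
(-167003 + 214210) + a = (-167003 + 214210) - 135 = 47207 - 135 = 47072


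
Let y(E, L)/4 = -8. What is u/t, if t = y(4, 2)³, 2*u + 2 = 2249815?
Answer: -2249813/65536 ≈ -34.329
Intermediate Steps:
u = 2249813/2 (u = -1 + (½)*2249815 = -1 + 2249815/2 = 2249813/2 ≈ 1.1249e+6)
y(E, L) = -32 (y(E, L) = 4*(-8) = -32)
t = -32768 (t = (-32)³ = -32768)
u/t = (2249813/2)/(-32768) = (2249813/2)*(-1/32768) = -2249813/65536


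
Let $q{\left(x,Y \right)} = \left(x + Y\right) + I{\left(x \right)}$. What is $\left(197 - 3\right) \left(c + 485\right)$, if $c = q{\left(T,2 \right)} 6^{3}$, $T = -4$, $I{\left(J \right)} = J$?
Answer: $-157334$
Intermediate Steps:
$q{\left(x,Y \right)} = Y + 2 x$ ($q{\left(x,Y \right)} = \left(x + Y\right) + x = \left(Y + x\right) + x = Y + 2 x$)
$c = -1296$ ($c = \left(2 + 2 \left(-4\right)\right) 6^{3} = \left(2 - 8\right) 216 = \left(-6\right) 216 = -1296$)
$\left(197 - 3\right) \left(c + 485\right) = \left(197 - 3\right) \left(-1296 + 485\right) = 194 \left(-811\right) = -157334$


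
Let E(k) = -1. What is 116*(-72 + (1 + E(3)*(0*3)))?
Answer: -8236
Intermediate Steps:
116*(-72 + (1 + E(3)*(0*3))) = 116*(-72 + (1 - 0*3)) = 116*(-72 + (1 - 1*0)) = 116*(-72 + (1 + 0)) = 116*(-72 + 1) = 116*(-71) = -8236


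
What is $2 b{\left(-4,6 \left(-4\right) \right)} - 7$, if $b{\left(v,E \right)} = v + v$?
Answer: $-23$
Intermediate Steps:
$b{\left(v,E \right)} = 2 v$
$2 b{\left(-4,6 \left(-4\right) \right)} - 7 = 2 \cdot 2 \left(-4\right) - 7 = 2 \left(-8\right) - 7 = -16 - 7 = -23$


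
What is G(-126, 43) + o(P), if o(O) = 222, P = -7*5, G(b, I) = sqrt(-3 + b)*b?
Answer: 222 - 126*I*sqrt(129) ≈ 222.0 - 1431.1*I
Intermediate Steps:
G(b, I) = b*sqrt(-3 + b)
P = -35
G(-126, 43) + o(P) = -126*sqrt(-3 - 126) + 222 = -126*I*sqrt(129) + 222 = 222 - 126*I*sqrt(129)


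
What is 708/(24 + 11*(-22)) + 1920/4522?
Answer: -695754/246449 ≈ -2.8231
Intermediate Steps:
708/(24 + 11*(-22)) + 1920/4522 = 708/(24 - 242) + 1920*(1/4522) = 708/(-218) + 960/2261 = 708*(-1/218) + 960/2261 = -354/109 + 960/2261 = -695754/246449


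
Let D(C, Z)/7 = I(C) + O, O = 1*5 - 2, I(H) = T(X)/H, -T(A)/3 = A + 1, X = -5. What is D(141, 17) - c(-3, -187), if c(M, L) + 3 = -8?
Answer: 1532/47 ≈ 32.596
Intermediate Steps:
T(A) = -3 - 3*A (T(A) = -3*(A + 1) = -3*(1 + A) = -3 - 3*A)
I(H) = 12/H (I(H) = (-3 - 3*(-5))/H = (-3 + 15)/H = 12/H)
O = 3 (O = 5 - 2 = 3)
c(M, L) = -11 (c(M, L) = -3 - 8 = -11)
D(C, Z) = 21 + 84/C (D(C, Z) = 7*(12/C + 3) = 7*(3 + 12/C) = 21 + 84/C)
D(141, 17) - c(-3, -187) = (21 + 84/141) - 1*(-11) = (21 + 84*(1/141)) + 11 = (21 + 28/47) + 11 = 1015/47 + 11 = 1532/47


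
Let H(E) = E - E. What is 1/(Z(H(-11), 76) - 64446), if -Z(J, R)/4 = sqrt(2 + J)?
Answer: -32223/2076643442 + sqrt(2)/1038321721 ≈ -1.5516e-5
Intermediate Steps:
H(E) = 0
Z(J, R) = -4*sqrt(2 + J)
1/(Z(H(-11), 76) - 64446) = 1/(-4*sqrt(2 + 0) - 64446) = 1/(-4*sqrt(2) - 64446) = 1/(-64446 - 4*sqrt(2))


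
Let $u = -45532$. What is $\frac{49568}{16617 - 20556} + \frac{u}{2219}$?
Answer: $- \frac{289341940}{8740641} \approx -33.103$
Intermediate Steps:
$\frac{49568}{16617 - 20556} + \frac{u}{2219} = \frac{49568}{16617 - 20556} - \frac{45532}{2219} = \frac{49568}{-3939} - \frac{45532}{2219} = 49568 \left(- \frac{1}{3939}\right) - \frac{45532}{2219} = - \frac{49568}{3939} - \frac{45532}{2219} = - \frac{289341940}{8740641}$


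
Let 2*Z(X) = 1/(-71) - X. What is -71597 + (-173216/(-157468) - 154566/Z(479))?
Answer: -47496840313713/669435835 ≈ -70951.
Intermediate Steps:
Z(X) = -1/142 - X/2 (Z(X) = (1/(-71) - X)/2 = (-1/71 - X)/2 = -1/142 - X/2)
-71597 + (-173216/(-157468) - 154566/Z(479)) = -71597 + (-173216/(-157468) - 154566/(-1/142 - 1/2*479)) = -71597 + (-173216*(-1/157468) - 154566/(-1/142 - 479/2)) = -71597 + (43304/39367 - 154566/(-17005/71)) = -71597 + (43304/39367 - 154566*(-71/17005)) = -71597 + (43304/39367 + 10974186/17005) = -71597 + 432757164782/669435835 = -47496840313713/669435835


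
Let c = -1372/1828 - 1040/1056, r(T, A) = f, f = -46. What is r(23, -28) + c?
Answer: -1439795/30162 ≈ -47.735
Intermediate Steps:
r(T, A) = -46
c = -52343/30162 (c = -1372*1/1828 - 1040*1/1056 = -343/457 - 65/66 = -52343/30162 ≈ -1.7354)
r(23, -28) + c = -46 - 52343/30162 = -1439795/30162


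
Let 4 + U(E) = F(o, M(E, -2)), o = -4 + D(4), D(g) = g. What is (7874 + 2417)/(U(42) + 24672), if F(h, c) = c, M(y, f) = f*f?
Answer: 10291/24672 ≈ 0.41711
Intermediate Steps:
M(y, f) = f²
o = 0 (o = -4 + 4 = 0)
U(E) = 0 (U(E) = -4 + (-2)² = -4 + 4 = 0)
(7874 + 2417)/(U(42) + 24672) = (7874 + 2417)/(0 + 24672) = 10291/24672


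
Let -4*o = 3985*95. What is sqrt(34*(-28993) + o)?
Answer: I*sqrt(4321623)/2 ≈ 1039.4*I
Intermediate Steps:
o = -378575/4 (o = -3985*95/4 = -1/4*378575 = -378575/4 ≈ -94644.)
sqrt(34*(-28993) + o) = sqrt(34*(-28993) - 378575/4) = sqrt(-985762 - 378575/4) = sqrt(-4321623/4) = I*sqrt(4321623)/2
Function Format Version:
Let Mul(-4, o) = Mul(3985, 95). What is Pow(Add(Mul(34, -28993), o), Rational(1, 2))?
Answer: Mul(Rational(1, 2), I, Pow(4321623, Rational(1, 2))) ≈ Mul(1039.4, I)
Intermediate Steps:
o = Rational(-378575, 4) (o = Mul(Rational(-1, 4), Mul(3985, 95)) = Mul(Rational(-1, 4), 378575) = Rational(-378575, 4) ≈ -94644.)
Pow(Add(Mul(34, -28993), o), Rational(1, 2)) = Pow(Add(Mul(34, -28993), Rational(-378575, 4)), Rational(1, 2)) = Pow(Add(-985762, Rational(-378575, 4)), Rational(1, 2)) = Pow(Rational(-4321623, 4), Rational(1, 2)) = Mul(Rational(1, 2), I, Pow(4321623, Rational(1, 2)))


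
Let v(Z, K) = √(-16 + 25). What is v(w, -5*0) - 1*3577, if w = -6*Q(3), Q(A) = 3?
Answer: -3574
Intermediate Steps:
w = -18 (w = -6*3 = -18)
v(Z, K) = 3 (v(Z, K) = √9 = 3)
v(w, -5*0) - 1*3577 = 3 - 1*3577 = 3 - 3577 = -3574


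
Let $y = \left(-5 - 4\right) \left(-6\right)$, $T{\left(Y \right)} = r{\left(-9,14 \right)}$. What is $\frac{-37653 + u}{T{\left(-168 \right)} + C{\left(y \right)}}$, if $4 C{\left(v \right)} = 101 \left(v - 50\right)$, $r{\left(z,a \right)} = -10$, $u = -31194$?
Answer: $- \frac{68847}{91} \approx -756.56$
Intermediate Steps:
$T{\left(Y \right)} = -10$
$y = 54$ ($y = \left(-9\right) \left(-6\right) = 54$)
$C{\left(v \right)} = - \frac{2525}{2} + \frac{101 v}{4}$ ($C{\left(v \right)} = \frac{101 \left(v - 50\right)}{4} = \frac{101 \left(-50 + v\right)}{4} = \frac{-5050 + 101 v}{4} = - \frac{2525}{2} + \frac{101 v}{4}$)
$\frac{-37653 + u}{T{\left(-168 \right)} + C{\left(y \right)}} = \frac{-37653 - 31194}{-10 + \left(- \frac{2525}{2} + \frac{101}{4} \cdot 54\right)} = - \frac{68847}{-10 + \left(- \frac{2525}{2} + \frac{2727}{2}\right)} = - \frac{68847}{-10 + 101} = - \frac{68847}{91}$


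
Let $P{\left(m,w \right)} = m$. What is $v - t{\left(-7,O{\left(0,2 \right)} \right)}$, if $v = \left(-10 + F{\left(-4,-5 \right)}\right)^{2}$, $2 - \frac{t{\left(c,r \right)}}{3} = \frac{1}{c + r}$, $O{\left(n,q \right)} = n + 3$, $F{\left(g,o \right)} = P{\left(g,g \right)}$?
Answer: $\frac{757}{4} \approx 189.25$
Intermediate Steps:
$F{\left(g,o \right)} = g$
$O{\left(n,q \right)} = 3 + n$
$t{\left(c,r \right)} = 6 - \frac{3}{c + r}$
$v = 196$ ($v = \left(-10 - 4\right)^{2} = \left(-14\right)^{2} = 196$)
$v - t{\left(-7,O{\left(0,2 \right)} \right)} = 196 - \frac{3 \left(-1 + 2 \left(-7\right) + 2 \left(3 + 0\right)\right)}{-7 + \left(3 + 0\right)} = 196 - \frac{3 \left(-1 - 14 + 2 \cdot 3\right)}{-7 + 3} = 196 - \frac{3 \left(-1 - 14 + 6\right)}{-4} = 196 - 3 \left(- \frac{1}{4}\right) \left(-9\right) = 196 - \frac{27}{4} = \frac{757}{4}$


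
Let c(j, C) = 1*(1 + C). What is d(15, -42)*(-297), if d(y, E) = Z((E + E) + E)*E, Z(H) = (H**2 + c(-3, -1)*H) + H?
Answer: 196465500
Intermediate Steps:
c(j, C) = 1 + C
Z(H) = H + H**2 (Z(H) = (H**2 + (1 - 1)*H) + H = (H**2 + 0*H) + H = (H**2 + 0) + H = H**2 + H = H + H**2)
d(y, E) = 3*E**2*(1 + 3*E) (d(y, E) = (((E + E) + E)*(1 + ((E + E) + E)))*E = ((2*E + E)*(1 + (2*E + E)))*E = ((3*E)*(1 + 3*E))*E = (3*E*(1 + 3*E))*E = 3*E**2*(1 + 3*E))
d(15, -42)*(-297) = ((-42)**2*(3 + 9*(-42)))*(-297) = (1764*(3 - 378))*(-297) = (1764*(-375))*(-297) = -661500*(-297) = 196465500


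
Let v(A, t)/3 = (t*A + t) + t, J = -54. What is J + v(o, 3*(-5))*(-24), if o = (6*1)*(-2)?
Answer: -10854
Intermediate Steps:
o = -12 (o = 6*(-2) = -12)
v(A, t) = 6*t + 3*A*t (v(A, t) = 3*((t*A + t) + t) = 3*((A*t + t) + t) = 3*((t + A*t) + t) = 3*(2*t + A*t) = 6*t + 3*A*t)
J + v(o, 3*(-5))*(-24) = -54 + (3*(3*(-5))*(2 - 12))*(-24) = -54 + (3*(-15)*(-10))*(-24) = -54 + 450*(-24) = -54 - 10800 = -10854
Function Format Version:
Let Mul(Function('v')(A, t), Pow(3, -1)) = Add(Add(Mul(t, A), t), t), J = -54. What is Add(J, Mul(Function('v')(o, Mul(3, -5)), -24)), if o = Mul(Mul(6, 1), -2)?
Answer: -10854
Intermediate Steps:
o = -12 (o = Mul(6, -2) = -12)
Function('v')(A, t) = Add(Mul(6, t), Mul(3, A, t)) (Function('v')(A, t) = Mul(3, Add(Add(Mul(t, A), t), t)) = Mul(3, Add(Add(Mul(A, t), t), t)) = Mul(3, Add(Add(t, Mul(A, t)), t)) = Mul(3, Add(Mul(2, t), Mul(A, t))) = Add(Mul(6, t), Mul(3, A, t)))
Add(J, Mul(Function('v')(o, Mul(3, -5)), -24)) = Add(-54, Mul(Mul(3, Mul(3, -5), Add(2, -12)), -24)) = Add(-54, Mul(Mul(3, -15, -10), -24)) = Add(-54, Mul(450, -24)) = Add(-54, -10800) = -10854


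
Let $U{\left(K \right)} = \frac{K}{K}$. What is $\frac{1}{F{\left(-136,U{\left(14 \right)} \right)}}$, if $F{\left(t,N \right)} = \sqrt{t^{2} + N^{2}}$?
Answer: $\frac{\sqrt{18497}}{18497} \approx 0.0073527$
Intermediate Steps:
$U{\left(K \right)} = 1$
$F{\left(t,N \right)} = \sqrt{N^{2} + t^{2}}$
$\frac{1}{F{\left(-136,U{\left(14 \right)} \right)}} = \frac{1}{\sqrt{1^{2} + \left(-136\right)^{2}}} = \frac{1}{\sqrt{1 + 18496}} = \frac{1}{\sqrt{18497}} = \frac{\sqrt{18497}}{18497}$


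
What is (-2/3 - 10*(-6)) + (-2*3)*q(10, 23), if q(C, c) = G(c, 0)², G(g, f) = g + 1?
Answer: -10190/3 ≈ -3396.7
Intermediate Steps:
G(g, f) = 1 + g
q(C, c) = (1 + c)²
(-2/3 - 10*(-6)) + (-2*3)*q(10, 23) = (-2/3 - 10*(-6)) + (-2*3)*(1 + 23)² = (-2*⅓ + 60) - 1*6*24² = (-⅔ + 60) - 6*576 = 178/3 - 3456 = -10190/3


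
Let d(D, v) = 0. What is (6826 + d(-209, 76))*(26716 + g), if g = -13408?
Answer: 90840408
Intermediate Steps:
(6826 + d(-209, 76))*(26716 + g) = (6826 + 0)*(26716 - 13408) = 6826*13308 = 90840408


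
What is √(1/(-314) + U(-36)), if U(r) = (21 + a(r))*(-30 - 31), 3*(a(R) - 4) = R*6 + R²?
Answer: I*√2315527374/314 ≈ 153.25*I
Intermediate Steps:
a(R) = 4 + 2*R + R²/3 (a(R) = 4 + (R*6 + R²)/3 = 4 + (6*R + R²)/3 = 4 + (R² + 6*R)/3 = 4 + (2*R + R²/3) = 4 + 2*R + R²/3)
U(r) = -1525 - 122*r - 61*r²/3 (U(r) = (21 + (4 + 2*r + r²/3))*(-30 - 31) = (25 + 2*r + r²/3)*(-61) = -1525 - 122*r - 61*r²/3)
√(1/(-314) + U(-36)) = √(1/(-314) + (-1525 - 122*(-36) - 61/3*(-36)²)) = √(-1/314 + (-1525 + 4392 - 61/3*1296)) = √(-1/314 + (-1525 + 4392 - 26352)) = √(-1/314 - 23485) = √(-7374291/314) = I*√2315527374/314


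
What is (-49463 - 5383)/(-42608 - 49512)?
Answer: 27423/46060 ≈ 0.59538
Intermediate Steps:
(-49463 - 5383)/(-42608 - 49512) = -54846/(-92120) = -54846*(-1/92120) = 27423/46060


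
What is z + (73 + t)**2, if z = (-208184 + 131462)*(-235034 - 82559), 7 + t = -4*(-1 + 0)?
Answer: 24366375046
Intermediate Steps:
t = -3 (t = -7 - 4*(-1 + 0) = -7 - 4*(-1) = -7 + 4 = -3)
z = 24366370146 (z = -76722*(-317593) = 24366370146)
z + (73 + t)**2 = 24366370146 + (73 - 3)**2 = 24366370146 + 70**2 = 24366370146 + 4900 = 24366375046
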